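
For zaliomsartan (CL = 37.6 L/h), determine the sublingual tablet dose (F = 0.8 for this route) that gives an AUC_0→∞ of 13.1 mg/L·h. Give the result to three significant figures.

Dose = 616 mg

Dose = CL × AUC_0→∞ / F
     = 37.6 × 13.1 / 0.8 = 615.7 mg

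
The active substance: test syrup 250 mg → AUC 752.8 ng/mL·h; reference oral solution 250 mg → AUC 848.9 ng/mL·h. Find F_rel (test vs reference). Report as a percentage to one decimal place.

F_rel = (AUC_test/D_test) / (AUC_ref/D_ref)
      = (752.8/250) / (848.9/250)
      = 3.0112 / 3.3956 = 0.8868 = 88.68%

F_rel = 88.7%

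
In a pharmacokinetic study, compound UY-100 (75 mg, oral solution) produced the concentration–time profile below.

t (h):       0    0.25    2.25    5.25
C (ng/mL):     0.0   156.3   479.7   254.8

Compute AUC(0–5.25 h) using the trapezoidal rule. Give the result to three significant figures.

Trapezoidal AUC_0→5.25:
  [0→0.25]: (0.0+156.3)/2 × 0.25 = 19.5375
  [0.25→2.25]: (156.3+479.7)/2 × 2 = 636.0
  [2.25→5.25]: (479.7+254.8)/2 × 3 = 1101.75
  Sum = 1757.2875 ng/mL·h

AUC = 1760 ng/mL·h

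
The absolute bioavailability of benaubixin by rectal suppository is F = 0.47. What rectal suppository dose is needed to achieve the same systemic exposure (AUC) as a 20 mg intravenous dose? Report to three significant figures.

For equal systemic exposure: F × D_ev = D_iv
D_ev = D_iv / F = 20 / 0.47 = 42.5532 mg

D_rectal = 42.6 mg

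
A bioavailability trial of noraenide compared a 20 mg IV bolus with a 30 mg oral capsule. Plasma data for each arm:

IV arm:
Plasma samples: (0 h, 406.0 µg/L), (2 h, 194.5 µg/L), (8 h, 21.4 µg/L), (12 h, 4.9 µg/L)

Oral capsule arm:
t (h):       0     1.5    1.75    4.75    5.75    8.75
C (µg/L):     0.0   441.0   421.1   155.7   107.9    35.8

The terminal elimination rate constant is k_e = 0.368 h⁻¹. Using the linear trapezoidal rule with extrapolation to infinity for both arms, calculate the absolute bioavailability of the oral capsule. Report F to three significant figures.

F = 0.887

Trapezoidal AUC_0→12 (IV):
  [0→2]: (406.0+194.5)/2 × 2 = 600.5
  [2→8]: (194.5+21.4)/2 × 6 = 647.7
  [8→12]: (21.4+4.9)/2 × 4 = 52.6
  Sum = 1300.8 µg/L·h
IV tail: 4.9/0.368 = 13.315; AUC_iv,0→∞ = 1300.8 + 13.315 = 1314.115 µg/L·h
Trapezoidal AUC_0→8.75 (oral capsule):
  [0→1.5]: (0.0+441.0)/2 × 1.5 = 330.75
  [1.5→1.75]: (441.0+421.1)/2 × 0.25 = 107.7625
  [1.75→4.75]: (421.1+155.7)/2 × 3 = 865.2
  [4.75→5.75]: (155.7+107.9)/2 × 1 = 131.8
  [5.75→8.75]: (107.9+35.8)/2 × 3 = 215.55
  Sum = 1651.0625 µg/L·h
oral capsule tail: 35.8/0.368 = 97.283; AUC_ev,0→∞ = 1651.0625 + 97.283 = 1748.3455 µg/L·h
F = (AUC_ev/D_ev)/(AUC_iv/D_iv) = (1748.3455/30)/(1314.115/20) = 58.2782/65.70575 = 0.8870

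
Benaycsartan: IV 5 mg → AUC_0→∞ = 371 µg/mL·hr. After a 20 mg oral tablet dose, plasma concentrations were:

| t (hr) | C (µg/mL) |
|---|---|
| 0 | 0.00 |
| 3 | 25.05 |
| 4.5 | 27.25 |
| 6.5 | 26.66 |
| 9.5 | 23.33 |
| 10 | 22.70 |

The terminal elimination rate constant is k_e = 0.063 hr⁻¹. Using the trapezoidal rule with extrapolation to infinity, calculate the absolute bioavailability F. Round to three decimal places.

Trapezoidal AUC_0→10 (oral tablet):
  [0→3]: (0.00+25.05)/2 × 3 = 37.575
  [3→4.5]: (25.05+27.25)/2 × 1.5 = 39.225
  [4.5→6.5]: (27.25+26.66)/2 × 2 = 53.91
  [6.5→9.5]: (26.66+23.33)/2 × 3 = 74.985
  [9.5→10]: (23.33+22.70)/2 × 0.5 = 11.5075
  Sum = 217.2025 µg/mL·hr
Tail: C_last/k_e = 22.70/0.063 = 360.317
AUC_0→∞ (oral tablet) = 217.2025 + 360.317 = 577.5195 µg/mL·hr
F = (AUC_ev/D_ev)/(AUC_iv/D_iv) = (577.5195/20)/(371/5) = 28.875975/74.2 = 0.3892

F = 0.389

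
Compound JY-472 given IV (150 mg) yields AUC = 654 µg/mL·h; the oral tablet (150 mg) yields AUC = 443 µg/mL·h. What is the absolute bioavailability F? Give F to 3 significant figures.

F = 0.677

F = (AUC_ev / D_ev) / (AUC_iv / D_iv)
  = (443/150) / (654/150)
  = 2.95333 / 4.36 = 0.6774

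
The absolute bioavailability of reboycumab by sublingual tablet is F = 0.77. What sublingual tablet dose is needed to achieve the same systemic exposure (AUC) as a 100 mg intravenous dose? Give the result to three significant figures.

D_sublingual = 130 mg

For equal systemic exposure: F × D_ev = D_iv
D_ev = D_iv / F = 100 / 0.77 = 129.87 mg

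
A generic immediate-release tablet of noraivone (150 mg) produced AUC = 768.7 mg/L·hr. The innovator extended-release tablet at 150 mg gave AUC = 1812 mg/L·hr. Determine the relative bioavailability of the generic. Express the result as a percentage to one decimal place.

F_rel = 42.4%

F_rel = (AUC_test/D_test) / (AUC_ref/D_ref)
      = (768.7/150) / (1812/150)
      = 5.12467 / 12.08 = 0.4242 = 42.42%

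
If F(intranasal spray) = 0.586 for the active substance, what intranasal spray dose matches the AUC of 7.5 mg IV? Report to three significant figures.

D_intranasal = 12.8 mg

For equal systemic exposure: F × D_ev = D_iv
D_ev = D_iv / F = 7.5 / 0.586 = 12.7986 mg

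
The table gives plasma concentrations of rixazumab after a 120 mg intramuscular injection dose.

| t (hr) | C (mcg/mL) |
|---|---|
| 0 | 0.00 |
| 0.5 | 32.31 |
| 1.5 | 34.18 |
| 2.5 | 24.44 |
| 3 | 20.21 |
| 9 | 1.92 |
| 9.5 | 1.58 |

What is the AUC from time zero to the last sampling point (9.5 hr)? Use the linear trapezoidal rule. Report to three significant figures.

AUC = 149 mcg/mL·hr

Trapezoidal AUC_0→9.5:
  [0→0.5]: (0.00+32.31)/2 × 0.5 = 8.0775
  [0.5→1.5]: (32.31+34.18)/2 × 1 = 33.245
  [1.5→2.5]: (34.18+24.44)/2 × 1 = 29.31
  [2.5→3]: (24.44+20.21)/2 × 0.5 = 11.1625
  [3→9]: (20.21+1.92)/2 × 6 = 66.39
  [9→9.5]: (1.92+1.58)/2 × 0.5 = 0.875
  Sum = 149.06 mcg/mL·hr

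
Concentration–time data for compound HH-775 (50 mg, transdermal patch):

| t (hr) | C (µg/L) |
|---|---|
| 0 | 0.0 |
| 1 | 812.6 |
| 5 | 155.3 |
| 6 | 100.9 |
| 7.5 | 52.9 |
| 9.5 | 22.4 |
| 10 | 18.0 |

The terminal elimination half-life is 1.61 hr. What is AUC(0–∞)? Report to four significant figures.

Trapezoidal AUC_0→10:
  [0→1]: (0.0+812.6)/2 × 1 = 406.3
  [1→5]: (812.6+155.3)/2 × 4 = 1935.8
  [5→6]: (155.3+100.9)/2 × 1 = 128.1
  [6→7.5]: (100.9+52.9)/2 × 1.5 = 115.35
  [7.5→9.5]: (52.9+22.4)/2 × 2 = 75.3
  [9.5→10]: (22.4+18.0)/2 × 0.5 = 10.1
  Sum = 2670.95 µg/L·hr
k_e = ln2 / t½ = 0.693147 / 1.61 = 0.4305 hr^-1
Extrapolated tail: C_last / k_e = 18.0 / 0.4305 = 41.812
AUC_0→∞ = 2670.95 + 41.812 = 2712.762 µg/L·hr

AUC = 2713 µg/L·hr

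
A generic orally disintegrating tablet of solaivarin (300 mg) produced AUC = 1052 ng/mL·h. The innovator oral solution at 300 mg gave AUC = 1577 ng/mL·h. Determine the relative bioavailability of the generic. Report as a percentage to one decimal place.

F_rel = (AUC_test/D_test) / (AUC_ref/D_ref)
      = (1052/300) / (1577/300)
      = 3.50667 / 5.25667 = 0.6671 = 66.71%

F_rel = 66.7%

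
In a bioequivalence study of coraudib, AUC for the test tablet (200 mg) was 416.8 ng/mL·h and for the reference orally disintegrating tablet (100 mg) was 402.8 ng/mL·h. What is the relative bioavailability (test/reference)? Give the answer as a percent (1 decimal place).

F_rel = (AUC_test/D_test) / (AUC_ref/D_ref)
      = (416.8/200) / (402.8/100)
      = 2.084 / 4.028 = 0.5174 = 51.74%

F_rel = 51.7%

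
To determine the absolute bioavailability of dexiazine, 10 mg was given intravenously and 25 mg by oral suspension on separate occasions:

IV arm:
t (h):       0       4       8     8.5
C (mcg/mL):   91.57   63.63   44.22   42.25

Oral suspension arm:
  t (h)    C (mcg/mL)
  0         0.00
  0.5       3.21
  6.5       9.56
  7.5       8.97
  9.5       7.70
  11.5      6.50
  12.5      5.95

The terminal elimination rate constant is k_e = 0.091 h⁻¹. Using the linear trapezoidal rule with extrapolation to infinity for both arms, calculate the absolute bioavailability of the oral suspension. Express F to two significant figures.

F = 0.060

Trapezoidal AUC_0→8.5 (IV):
  [0→4]: (91.57+63.63)/2 × 4 = 310.4
  [4→8]: (63.63+44.22)/2 × 4 = 215.7
  [8→8.5]: (44.22+42.25)/2 × 0.5 = 21.6175
  Sum = 547.7175 mcg/mL·h
IV tail: 42.25/0.091 = 464.286; AUC_iv,0→∞ = 547.7175 + 464.286 = 1012.0035 mcg/mL·h
Trapezoidal AUC_0→12.5 (oral suspension):
  [0→0.5]: (0.00+3.21)/2 × 0.5 = 0.8025
  [0.5→6.5]: (3.21+9.56)/2 × 6 = 38.31
  [6.5→7.5]: (9.56+8.97)/2 × 1 = 9.265
  [7.5→9.5]: (8.97+7.70)/2 × 2 = 16.67
  [9.5→11.5]: (7.70+6.50)/2 × 2 = 14.2
  [11.5→12.5]: (6.50+5.95)/2 × 1 = 6.225
  Sum = 85.4725 mcg/mL·h
oral suspension tail: 5.95/0.091 = 65.385; AUC_ev,0→∞ = 85.4725 + 65.385 = 150.8575 mcg/mL·h
F = (AUC_ev/D_ev)/(AUC_iv/D_iv) = (150.8575/25)/(1012.0035/10) = 6.0343/101.20035 = 0.0596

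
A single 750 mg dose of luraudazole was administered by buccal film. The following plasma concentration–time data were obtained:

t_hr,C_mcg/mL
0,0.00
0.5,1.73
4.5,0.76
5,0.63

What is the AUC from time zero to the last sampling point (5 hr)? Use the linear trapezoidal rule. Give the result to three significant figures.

Trapezoidal AUC_0→5:
  [0→0.5]: (0.00+1.73)/2 × 0.5 = 0.4325
  [0.5→4.5]: (1.73+0.76)/2 × 4 = 4.98
  [4.5→5]: (0.76+0.63)/2 × 0.5 = 0.3475
  Sum = 5.76 mcg/mL·hr

AUC = 5.76 mcg/mL·hr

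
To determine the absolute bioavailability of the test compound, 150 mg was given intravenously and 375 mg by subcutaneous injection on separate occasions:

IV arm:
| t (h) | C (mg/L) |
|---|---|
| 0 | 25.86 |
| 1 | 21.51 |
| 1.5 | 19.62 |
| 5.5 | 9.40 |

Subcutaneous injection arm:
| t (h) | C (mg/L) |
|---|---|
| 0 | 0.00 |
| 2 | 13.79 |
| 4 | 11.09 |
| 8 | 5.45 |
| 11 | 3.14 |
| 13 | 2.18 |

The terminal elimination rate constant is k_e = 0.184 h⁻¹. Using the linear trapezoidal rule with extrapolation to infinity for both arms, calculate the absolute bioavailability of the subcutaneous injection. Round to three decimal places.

Trapezoidal AUC_0→5.5 (IV):
  [0→1]: (25.86+21.51)/2 × 1 = 23.685
  [1→1.5]: (21.51+19.62)/2 × 0.5 = 10.2825
  [1.5→5.5]: (19.62+9.40)/2 × 4 = 58.04
  Sum = 92.0075 mg/L·h
IV tail: 9.40/0.184 = 51.087; AUC_iv,0→∞ = 92.0075 + 51.087 = 143.0945 mg/L·h
Trapezoidal AUC_0→13 (subcutaneous injection):
  [0→2]: (0.00+13.79)/2 × 2 = 13.79
  [2→4]: (13.79+11.09)/2 × 2 = 24.88
  [4→8]: (11.09+5.45)/2 × 4 = 33.08
  [8→11]: (5.45+3.14)/2 × 3 = 12.885
  [11→13]: (3.14+2.18)/2 × 2 = 5.32
  Sum = 89.955 mg/L·h
subcutaneous injection tail: 2.18/0.184 = 11.848; AUC_ev,0→∞ = 89.955 + 11.848 = 101.803 mg/L·h
F = (AUC_ev/D_ev)/(AUC_iv/D_iv) = (101.803/375)/(143.0945/150) = 0.271475/0.953963 = 0.2846

F = 0.285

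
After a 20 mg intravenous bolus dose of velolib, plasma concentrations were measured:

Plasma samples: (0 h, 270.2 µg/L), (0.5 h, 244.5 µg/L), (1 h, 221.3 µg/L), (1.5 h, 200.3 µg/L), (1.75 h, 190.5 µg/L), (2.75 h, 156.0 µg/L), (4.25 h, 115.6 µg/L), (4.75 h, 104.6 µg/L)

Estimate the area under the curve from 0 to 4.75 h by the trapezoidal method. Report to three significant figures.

Trapezoidal AUC_0→4.75:
  [0→0.5]: (270.2+244.5)/2 × 0.5 = 128.675
  [0.5→1]: (244.5+221.3)/2 × 0.5 = 116.45
  [1→1.5]: (221.3+200.3)/2 × 0.5 = 105.4
  [1.5→1.75]: (200.3+190.5)/2 × 0.25 = 48.85
  [1.75→2.75]: (190.5+156.0)/2 × 1 = 173.25
  [2.75→4.25]: (156.0+115.6)/2 × 1.5 = 203.7
  [4.25→4.75]: (115.6+104.6)/2 × 0.5 = 55.05
  Sum = 831.375 µg/L·h

AUC = 831 µg/L·h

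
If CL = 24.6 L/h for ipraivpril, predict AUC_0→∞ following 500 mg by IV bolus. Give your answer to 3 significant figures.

AUC_0→∞ = Dose_iv / CL
        = 500 / 24.6 = 20.3252 mg/L·h

AUC = 20.3 mg/L·h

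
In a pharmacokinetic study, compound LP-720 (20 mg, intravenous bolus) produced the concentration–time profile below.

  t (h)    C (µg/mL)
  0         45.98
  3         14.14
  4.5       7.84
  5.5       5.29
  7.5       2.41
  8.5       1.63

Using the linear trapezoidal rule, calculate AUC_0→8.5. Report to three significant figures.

AUC = 123 µg/mL·h

Trapezoidal AUC_0→8.5:
  [0→3]: (45.98+14.14)/2 × 3 = 90.18
  [3→4.5]: (14.14+7.84)/2 × 1.5 = 16.485
  [4.5→5.5]: (7.84+5.29)/2 × 1 = 6.565
  [5.5→7.5]: (5.29+2.41)/2 × 2 = 7.7
  [7.5→8.5]: (2.41+1.63)/2 × 1 = 2.02
  Sum = 122.95 µg/mL·h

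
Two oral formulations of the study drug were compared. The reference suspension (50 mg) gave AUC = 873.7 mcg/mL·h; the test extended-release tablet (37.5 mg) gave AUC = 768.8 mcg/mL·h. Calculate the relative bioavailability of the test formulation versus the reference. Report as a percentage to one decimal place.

F_rel = (AUC_test/D_test) / (AUC_ref/D_ref)
      = (768.8/37.5) / (873.7/50)
      = 20.5013 / 17.474 = 1.1732 = 117.32%

F_rel = 117.3%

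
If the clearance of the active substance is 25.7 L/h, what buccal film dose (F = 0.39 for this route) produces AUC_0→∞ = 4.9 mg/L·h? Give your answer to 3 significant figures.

Dose = 323 mg

Dose = CL × AUC_0→∞ / F
     = 25.7 × 4.9 / 0.39 = 322.897 mg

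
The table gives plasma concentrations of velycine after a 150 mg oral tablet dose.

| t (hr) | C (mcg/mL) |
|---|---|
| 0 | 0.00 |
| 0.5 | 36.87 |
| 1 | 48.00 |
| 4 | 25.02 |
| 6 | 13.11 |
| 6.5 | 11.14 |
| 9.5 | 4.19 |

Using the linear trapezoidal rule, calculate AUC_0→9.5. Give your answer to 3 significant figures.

Trapezoidal AUC_0→9.5:
  [0→0.5]: (0.00+36.87)/2 × 0.5 = 9.2175
  [0.5→1]: (36.87+48.00)/2 × 0.5 = 21.2175
  [1→4]: (48.00+25.02)/2 × 3 = 109.53
  [4→6]: (25.02+13.11)/2 × 2 = 38.13
  [6→6.5]: (13.11+11.14)/2 × 0.5 = 6.0625
  [6.5→9.5]: (11.14+4.19)/2 × 3 = 22.995
  Sum = 207.1525 mcg/mL·hr

AUC = 207 mcg/mL·hr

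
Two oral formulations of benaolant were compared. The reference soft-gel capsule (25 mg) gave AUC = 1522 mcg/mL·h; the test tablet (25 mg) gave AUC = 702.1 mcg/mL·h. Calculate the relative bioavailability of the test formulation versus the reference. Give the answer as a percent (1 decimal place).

F_rel = 46.1%

F_rel = (AUC_test/D_test) / (AUC_ref/D_ref)
      = (702.1/25) / (1522/25)
      = 28.084 / 60.88 = 0.4613 = 46.13%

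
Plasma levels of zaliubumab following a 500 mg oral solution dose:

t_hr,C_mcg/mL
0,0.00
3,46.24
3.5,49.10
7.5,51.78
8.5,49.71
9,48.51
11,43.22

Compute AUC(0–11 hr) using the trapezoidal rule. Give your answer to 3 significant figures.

AUC = 462 mcg/mL·hr

Trapezoidal AUC_0→11:
  [0→3]: (0.00+46.24)/2 × 3 = 69.36
  [3→3.5]: (46.24+49.10)/2 × 0.5 = 23.835
  [3.5→7.5]: (49.10+51.78)/2 × 4 = 201.76
  [7.5→8.5]: (51.78+49.71)/2 × 1 = 50.745
  [8.5→9]: (49.71+48.51)/2 × 0.5 = 24.555
  [9→11]: (48.51+43.22)/2 × 2 = 91.73
  Sum = 461.985 mcg/mL·hr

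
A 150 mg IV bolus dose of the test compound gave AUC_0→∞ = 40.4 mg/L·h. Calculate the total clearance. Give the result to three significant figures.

CL = Dose_iv / AUC_0→∞
   = 150 / 40.4 = 3.71287 L/h

CL = 3.71 L/h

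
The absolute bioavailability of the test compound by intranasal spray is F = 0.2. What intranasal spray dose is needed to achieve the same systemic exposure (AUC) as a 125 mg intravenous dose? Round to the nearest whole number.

For equal systemic exposure: F × D_ev = D_iv
D_ev = D_iv / F = 125 / 0.2 = 625 mg

D_intranasal = 625 mg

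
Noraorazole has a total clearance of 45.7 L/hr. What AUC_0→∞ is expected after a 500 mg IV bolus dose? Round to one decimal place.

AUC = 10.9 mg/L·hr

AUC_0→∞ = Dose_iv / CL
        = 500 / 45.7 = 10.9409 mg/L·hr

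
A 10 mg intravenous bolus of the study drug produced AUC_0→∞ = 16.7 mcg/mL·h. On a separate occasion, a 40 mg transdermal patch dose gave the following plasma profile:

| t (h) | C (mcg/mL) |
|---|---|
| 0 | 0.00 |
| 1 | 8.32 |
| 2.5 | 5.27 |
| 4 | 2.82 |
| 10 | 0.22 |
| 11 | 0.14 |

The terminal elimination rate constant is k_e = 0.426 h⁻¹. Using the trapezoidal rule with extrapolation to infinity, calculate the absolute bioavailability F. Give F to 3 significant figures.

F = 0.450

Trapezoidal AUC_0→11 (transdermal patch):
  [0→1]: (0.00+8.32)/2 × 1 = 4.16
  [1→2.5]: (8.32+5.27)/2 × 1.5 = 10.1925
  [2.5→4]: (5.27+2.82)/2 × 1.5 = 6.0675
  [4→10]: (2.82+0.22)/2 × 6 = 9.12
  [10→11]: (0.22+0.14)/2 × 1 = 0.18
  Sum = 29.72 mcg/mL·h
Tail: C_last/k_e = 0.14/0.426 = 0.329
AUC_0→∞ (transdermal patch) = 29.72 + 0.329 = 30.049 mcg/mL·h
F = (AUC_ev/D_ev)/(AUC_iv/D_iv) = (30.049/40)/(16.7/10) = 0.751225/1.67 = 0.4498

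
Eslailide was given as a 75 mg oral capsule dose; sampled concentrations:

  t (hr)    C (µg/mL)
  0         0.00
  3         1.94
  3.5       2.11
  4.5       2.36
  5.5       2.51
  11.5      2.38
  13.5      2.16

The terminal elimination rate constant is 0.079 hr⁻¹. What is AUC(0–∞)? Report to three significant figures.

Trapezoidal AUC_0→13.5:
  [0→3]: (0.00+1.94)/2 × 3 = 2.91
  [3→3.5]: (1.94+2.11)/2 × 0.5 = 1.0125
  [3.5→4.5]: (2.11+2.36)/2 × 1 = 2.235
  [4.5→5.5]: (2.36+2.51)/2 × 1 = 2.435
  [5.5→11.5]: (2.51+2.38)/2 × 6 = 14.67
  [11.5→13.5]: (2.38+2.16)/2 × 2 = 4.54
  Sum = 27.8025 µg/mL·hr
Extrapolated tail: C_last / k_e = 2.16 / 0.079 = 27.342
AUC_0→∞ = 27.8025 + 27.342 = 55.1445 µg/mL·hr

AUC = 55.1 µg/mL·hr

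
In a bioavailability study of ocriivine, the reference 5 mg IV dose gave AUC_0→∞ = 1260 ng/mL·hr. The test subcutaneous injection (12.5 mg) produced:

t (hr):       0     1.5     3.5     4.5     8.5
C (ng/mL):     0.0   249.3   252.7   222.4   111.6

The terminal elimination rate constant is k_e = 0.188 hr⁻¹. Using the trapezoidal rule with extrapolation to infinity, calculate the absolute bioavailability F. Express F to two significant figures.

Trapezoidal AUC_0→8.5 (subcutaneous injection):
  [0→1.5]: (0.0+249.3)/2 × 1.5 = 186.975
  [1.5→3.5]: (249.3+252.7)/2 × 2 = 502.0
  [3.5→4.5]: (252.7+222.4)/2 × 1 = 237.55
  [4.5→8.5]: (222.4+111.6)/2 × 4 = 668.0
  Sum = 1594.525 ng/mL·hr
Tail: C_last/k_e = 111.6/0.188 = 593.617
AUC_0→∞ (subcutaneous injection) = 1594.525 + 593.617 = 2188.142 ng/mL·hr
F = (AUC_ev/D_ev)/(AUC_iv/D_iv) = (2188.142/12.5)/(1260/5) = 175.05136/252 = 0.6946

F = 0.69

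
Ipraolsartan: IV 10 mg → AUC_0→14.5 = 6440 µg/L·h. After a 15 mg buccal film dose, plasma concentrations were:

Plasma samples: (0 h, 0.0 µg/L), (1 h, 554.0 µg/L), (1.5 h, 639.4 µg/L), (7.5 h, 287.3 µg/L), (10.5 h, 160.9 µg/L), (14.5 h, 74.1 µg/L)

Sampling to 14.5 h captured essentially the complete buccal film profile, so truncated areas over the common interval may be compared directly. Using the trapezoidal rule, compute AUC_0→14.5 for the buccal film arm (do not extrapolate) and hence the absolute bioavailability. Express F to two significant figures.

Trapezoidal AUC_0→14.5 (buccal film):
  [0→1]: (0.0+554.0)/2 × 1 = 277.0
  [1→1.5]: (554.0+639.4)/2 × 0.5 = 298.35
  [1.5→7.5]: (639.4+287.3)/2 × 6 = 2780.1
  [7.5→10.5]: (287.3+160.9)/2 × 3 = 672.3
  [10.5→14.5]: (160.9+74.1)/2 × 4 = 470.0
  Sum = 4497.75 µg/L·h
F = (AUC_ev/D_ev)/(AUC_iv/D_iv) = (4497.75/15)/(6440/10) = 299.85/644 = 0.4656

F = 0.47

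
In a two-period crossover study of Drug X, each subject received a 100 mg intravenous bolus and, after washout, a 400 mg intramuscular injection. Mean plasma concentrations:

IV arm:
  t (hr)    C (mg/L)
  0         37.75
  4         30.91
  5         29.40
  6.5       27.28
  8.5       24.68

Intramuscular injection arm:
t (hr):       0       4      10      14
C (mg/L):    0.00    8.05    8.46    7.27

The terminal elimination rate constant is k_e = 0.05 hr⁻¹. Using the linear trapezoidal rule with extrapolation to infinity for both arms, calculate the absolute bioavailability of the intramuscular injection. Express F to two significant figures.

Trapezoidal AUC_0→8.5 (IV):
  [0→4]: (37.75+30.91)/2 × 4 = 137.32
  [4→5]: (30.91+29.40)/2 × 1 = 30.155
  [5→6.5]: (29.40+27.28)/2 × 1.5 = 42.51
  [6.5→8.5]: (27.28+24.68)/2 × 2 = 51.96
  Sum = 261.945 mg/L·hr
IV tail: 24.68/0.05 = 493.600; AUC_iv,0→∞ = 261.945 + 493.600 = 755.545 mg/L·hr
Trapezoidal AUC_0→14 (intramuscular injection):
  [0→4]: (0.00+8.05)/2 × 4 = 16.1
  [4→10]: (8.05+8.46)/2 × 6 = 49.53
  [10→14]: (8.46+7.27)/2 × 4 = 31.46
  Sum = 97.09 mg/L·hr
intramuscular injection tail: 7.27/0.05 = 145.400; AUC_ev,0→∞ = 97.09 + 145.400 = 242.49 mg/L·hr
F = (AUC_ev/D_ev)/(AUC_iv/D_iv) = (242.49/400)/(755.545/100) = 0.606225/7.55545 = 0.0802

F = 0.080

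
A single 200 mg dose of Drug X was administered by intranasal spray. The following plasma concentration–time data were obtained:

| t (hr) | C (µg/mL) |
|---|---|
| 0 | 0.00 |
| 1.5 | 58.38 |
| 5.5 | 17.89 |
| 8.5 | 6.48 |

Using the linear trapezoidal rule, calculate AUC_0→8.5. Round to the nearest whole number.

AUC = 233 µg/mL·hr

Trapezoidal AUC_0→8.5:
  [0→1.5]: (0.00+58.38)/2 × 1.5 = 43.785
  [1.5→5.5]: (58.38+17.89)/2 × 4 = 152.54
  [5.5→8.5]: (17.89+6.48)/2 × 3 = 36.555
  Sum = 232.88 µg/mL·hr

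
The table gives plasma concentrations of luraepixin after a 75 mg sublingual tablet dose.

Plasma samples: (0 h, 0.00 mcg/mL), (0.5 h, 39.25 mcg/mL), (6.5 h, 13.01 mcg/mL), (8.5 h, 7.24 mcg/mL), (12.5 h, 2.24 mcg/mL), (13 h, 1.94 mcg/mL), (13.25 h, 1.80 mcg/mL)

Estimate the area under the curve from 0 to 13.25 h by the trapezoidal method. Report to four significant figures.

Trapezoidal AUC_0→13.25:
  [0→0.5]: (0.00+39.25)/2 × 0.5 = 9.8125
  [0.5→6.5]: (39.25+13.01)/2 × 6 = 156.78
  [6.5→8.5]: (13.01+7.24)/2 × 2 = 20.25
  [8.5→12.5]: (7.24+2.24)/2 × 4 = 18.96
  [12.5→13]: (2.24+1.94)/2 × 0.5 = 1.045
  [13→13.25]: (1.94+1.80)/2 × 0.25 = 0.4675
  Sum = 207.315 mcg/mL·h

AUC = 207.3 mcg/mL·h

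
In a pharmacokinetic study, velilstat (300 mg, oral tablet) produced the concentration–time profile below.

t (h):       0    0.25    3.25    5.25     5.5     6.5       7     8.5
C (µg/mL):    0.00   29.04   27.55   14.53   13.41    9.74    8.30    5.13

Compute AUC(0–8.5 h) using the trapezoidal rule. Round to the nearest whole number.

Trapezoidal AUC_0→8.5:
  [0→0.25]: (0.00+29.04)/2 × 0.25 = 3.63
  [0.25→3.25]: (29.04+27.55)/2 × 3 = 84.885
  [3.25→5.25]: (27.55+14.53)/2 × 2 = 42.08
  [5.25→5.5]: (14.53+13.41)/2 × 0.25 = 3.4925
  [5.5→6.5]: (13.41+9.74)/2 × 1 = 11.575
  [6.5→7]: (9.74+8.30)/2 × 0.5 = 4.51
  [7→8.5]: (8.30+5.13)/2 × 1.5 = 10.0725
  Sum = 160.245 µg/mL·h

AUC = 160 µg/mL·h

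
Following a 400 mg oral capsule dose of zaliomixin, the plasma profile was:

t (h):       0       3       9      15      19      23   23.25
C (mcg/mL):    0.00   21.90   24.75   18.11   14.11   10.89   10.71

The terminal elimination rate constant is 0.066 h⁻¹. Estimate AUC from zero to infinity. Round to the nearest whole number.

Trapezoidal AUC_0→23.25:
  [0→3]: (0.00+21.90)/2 × 3 = 32.85
  [3→9]: (21.90+24.75)/2 × 6 = 139.95
  [9→15]: (24.75+18.11)/2 × 6 = 128.58
  [15→19]: (18.11+14.11)/2 × 4 = 64.44
  [19→23]: (14.11+10.89)/2 × 4 = 50.0
  [23→23.25]: (10.89+10.71)/2 × 0.25 = 2.7
  Sum = 418.52 mcg/mL·h
Extrapolated tail: C_last / k_e = 10.71 / 0.066 = 162.273
AUC_0→∞ = 418.52 + 162.273 = 580.793 mcg/mL·h

AUC = 581 mcg/mL·h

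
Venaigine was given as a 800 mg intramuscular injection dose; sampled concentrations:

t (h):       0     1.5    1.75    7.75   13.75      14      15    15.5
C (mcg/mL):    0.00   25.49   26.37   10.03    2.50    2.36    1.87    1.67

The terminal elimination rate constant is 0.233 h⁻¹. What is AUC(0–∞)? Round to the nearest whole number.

Trapezoidal AUC_0→15.5:
  [0→1.5]: (0.00+25.49)/2 × 1.5 = 19.1175
  [1.5→1.75]: (25.49+26.37)/2 × 0.25 = 6.4825
  [1.75→7.75]: (26.37+10.03)/2 × 6 = 109.2
  [7.75→13.75]: (10.03+2.50)/2 × 6 = 37.59
  [13.75→14]: (2.50+2.36)/2 × 0.25 = 0.6075
  [14→15]: (2.36+1.87)/2 × 1 = 2.115
  [15→15.5]: (1.87+1.67)/2 × 0.5 = 0.885
  Sum = 175.9975 mcg/mL·h
Extrapolated tail: C_last / k_e = 1.67 / 0.233 = 7.167
AUC_0→∞ = 175.9975 + 7.167 = 183.1645 mcg/mL·h

AUC = 183 mcg/mL·h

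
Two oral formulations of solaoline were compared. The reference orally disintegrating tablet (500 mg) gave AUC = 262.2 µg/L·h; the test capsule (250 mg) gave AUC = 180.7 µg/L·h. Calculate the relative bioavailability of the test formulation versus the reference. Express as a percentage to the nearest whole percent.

F_rel = (AUC_test/D_test) / (AUC_ref/D_ref)
      = (180.7/250) / (262.2/500)
      = 0.7228 / 0.5244 = 1.3783 = 137.83%

F_rel = 138%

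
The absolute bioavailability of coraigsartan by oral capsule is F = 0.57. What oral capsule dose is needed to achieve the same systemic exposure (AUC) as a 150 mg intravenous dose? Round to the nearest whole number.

For equal systemic exposure: F × D_ev = D_iv
D_ev = D_iv / F = 150 / 0.57 = 263.158 mg

D_oral = 263 mg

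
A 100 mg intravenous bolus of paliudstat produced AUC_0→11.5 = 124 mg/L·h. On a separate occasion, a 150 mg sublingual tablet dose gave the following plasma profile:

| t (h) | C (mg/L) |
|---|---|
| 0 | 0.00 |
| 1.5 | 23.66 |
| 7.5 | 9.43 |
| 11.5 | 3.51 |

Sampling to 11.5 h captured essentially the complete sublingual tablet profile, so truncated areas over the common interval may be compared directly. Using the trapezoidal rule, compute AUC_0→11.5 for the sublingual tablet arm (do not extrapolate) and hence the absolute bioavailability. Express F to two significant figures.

Trapezoidal AUC_0→11.5 (sublingual tablet):
  [0→1.5]: (0.00+23.66)/2 × 1.5 = 17.745
  [1.5→7.5]: (23.66+9.43)/2 × 6 = 99.27
  [7.5→11.5]: (9.43+3.51)/2 × 4 = 25.88
  Sum = 142.895 mg/L·h
F = (AUC_ev/D_ev)/(AUC_iv/D_iv) = (142.895/150)/(124/100) = 0.952633/1.24 = 0.7683

F = 0.77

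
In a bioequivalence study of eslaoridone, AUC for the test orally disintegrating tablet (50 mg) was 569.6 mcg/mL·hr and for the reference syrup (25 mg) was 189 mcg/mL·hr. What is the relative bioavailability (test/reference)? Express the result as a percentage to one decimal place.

F_rel = (AUC_test/D_test) / (AUC_ref/D_ref)
      = (569.6/50) / (189/25)
      = 11.392 / 7.56 = 1.5069 = 150.69%

F_rel = 150.7%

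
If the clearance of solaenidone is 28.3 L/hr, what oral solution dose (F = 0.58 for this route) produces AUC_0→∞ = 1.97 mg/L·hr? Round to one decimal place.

Dose = CL × AUC_0→∞ / F
     = 28.3 × 1.97 / 0.58 = 96.1224 mg

Dose = 96.1 mg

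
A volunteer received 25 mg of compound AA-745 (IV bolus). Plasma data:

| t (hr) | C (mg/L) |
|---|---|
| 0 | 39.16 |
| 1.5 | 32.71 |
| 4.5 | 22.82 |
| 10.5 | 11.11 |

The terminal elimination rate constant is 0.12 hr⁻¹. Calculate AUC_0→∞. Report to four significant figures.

Trapezoidal AUC_0→10.5:
  [0→1.5]: (39.16+32.71)/2 × 1.5 = 53.9025
  [1.5→4.5]: (32.71+22.82)/2 × 3 = 83.295
  [4.5→10.5]: (22.82+11.11)/2 × 6 = 101.79
  Sum = 238.9875 mg/L·hr
Extrapolated tail: C_last / k_e = 11.11 / 0.12 = 92.583
AUC_0→∞ = 238.9875 + 92.583 = 331.5705 mg/L·hr

AUC = 331.6 mg/L·hr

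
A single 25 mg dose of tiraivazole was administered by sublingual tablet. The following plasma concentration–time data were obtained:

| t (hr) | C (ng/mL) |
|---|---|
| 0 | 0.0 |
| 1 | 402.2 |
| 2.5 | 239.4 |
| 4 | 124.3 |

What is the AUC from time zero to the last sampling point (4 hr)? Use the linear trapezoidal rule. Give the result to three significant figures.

Trapezoidal AUC_0→4:
  [0→1]: (0.0+402.2)/2 × 1 = 201.1
  [1→2.5]: (402.2+239.4)/2 × 1.5 = 481.2
  [2.5→4]: (239.4+124.3)/2 × 1.5 = 272.775
  Sum = 955.075 ng/mL·hr

AUC = 955 ng/mL·hr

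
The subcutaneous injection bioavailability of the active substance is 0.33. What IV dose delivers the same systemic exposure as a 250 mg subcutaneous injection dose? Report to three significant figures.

Systemic exposure from an extravascular dose = F × D_ev, so the equivalent IV dose is F × D_ev.
D_iv = F × D_ev = 0.33 × 250 = 82.5 mg

D_iv = 82.5 mg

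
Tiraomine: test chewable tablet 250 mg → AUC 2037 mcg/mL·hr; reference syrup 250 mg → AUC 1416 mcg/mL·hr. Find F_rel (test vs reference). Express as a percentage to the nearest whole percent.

F_rel = 144%

F_rel = (AUC_test/D_test) / (AUC_ref/D_ref)
      = (2037/250) / (1416/250)
      = 8.148 / 5.664 = 1.4386 = 143.86%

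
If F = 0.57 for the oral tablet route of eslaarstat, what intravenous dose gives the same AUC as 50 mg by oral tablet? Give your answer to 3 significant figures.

Systemic exposure from an extravascular dose = F × D_ev, so the equivalent IV dose is F × D_ev.
D_iv = F × D_ev = 0.57 × 50 = 28.5 mg

D_iv = 28.5 mg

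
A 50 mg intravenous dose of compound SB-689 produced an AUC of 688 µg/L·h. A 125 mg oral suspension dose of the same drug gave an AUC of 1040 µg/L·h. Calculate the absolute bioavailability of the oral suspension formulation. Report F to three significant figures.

F = (AUC_ev / D_ev) / (AUC_iv / D_iv)
  = (1040/125) / (688/50)
  = 8.32 / 13.76 = 0.6047

F = 0.605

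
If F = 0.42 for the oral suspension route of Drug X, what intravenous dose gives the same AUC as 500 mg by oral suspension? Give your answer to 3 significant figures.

D_iv = 210 mg

Systemic exposure from an extravascular dose = F × D_ev, so the equivalent IV dose is F × D_ev.
D_iv = F × D_ev = 0.42 × 500 = 210 mg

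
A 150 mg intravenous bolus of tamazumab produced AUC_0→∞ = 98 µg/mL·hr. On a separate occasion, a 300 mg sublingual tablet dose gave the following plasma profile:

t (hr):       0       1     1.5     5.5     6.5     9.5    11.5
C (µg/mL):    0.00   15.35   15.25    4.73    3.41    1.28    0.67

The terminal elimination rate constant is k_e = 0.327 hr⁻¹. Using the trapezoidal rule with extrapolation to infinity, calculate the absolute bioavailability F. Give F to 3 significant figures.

F = 0.359

Trapezoidal AUC_0→11.5 (sublingual tablet):
  [0→1]: (0.00+15.35)/2 × 1 = 7.675
  [1→1.5]: (15.35+15.25)/2 × 0.5 = 7.65
  [1.5→5.5]: (15.25+4.73)/2 × 4 = 39.96
  [5.5→6.5]: (4.73+3.41)/2 × 1 = 4.07
  [6.5→9.5]: (3.41+1.28)/2 × 3 = 7.035
  [9.5→11.5]: (1.28+0.67)/2 × 2 = 1.95
  Sum = 68.34 µg/mL·hr
Tail: C_last/k_e = 0.67/0.327 = 2.049
AUC_0→∞ (sublingual tablet) = 68.34 + 2.049 = 70.389 µg/mL·hr
F = (AUC_ev/D_ev)/(AUC_iv/D_iv) = (70.389/300)/(98/150) = 0.23463/0.653333 = 0.3591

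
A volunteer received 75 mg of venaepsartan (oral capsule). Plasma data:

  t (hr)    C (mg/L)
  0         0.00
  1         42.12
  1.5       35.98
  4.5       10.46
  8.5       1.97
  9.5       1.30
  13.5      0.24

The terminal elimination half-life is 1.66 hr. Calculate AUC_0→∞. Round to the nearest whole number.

Trapezoidal AUC_0→13.5:
  [0→1]: (0.00+42.12)/2 × 1 = 21.06
  [1→1.5]: (42.12+35.98)/2 × 0.5 = 19.525
  [1.5→4.5]: (35.98+10.46)/2 × 3 = 69.66
  [4.5→8.5]: (10.46+1.97)/2 × 4 = 24.86
  [8.5→9.5]: (1.97+1.30)/2 × 1 = 1.635
  [9.5→13.5]: (1.30+0.24)/2 × 4 = 3.08
  Sum = 139.82 mg/L·hr
k_e = ln2 / t½ = 0.693147 / 1.66 = 0.4176 hr^-1
Extrapolated tail: C_last / k_e = 0.24 / 0.4176 = 0.575
AUC_0→∞ = 139.82 + 0.575 = 140.395 mg/L·hr

AUC = 140 mg/L·hr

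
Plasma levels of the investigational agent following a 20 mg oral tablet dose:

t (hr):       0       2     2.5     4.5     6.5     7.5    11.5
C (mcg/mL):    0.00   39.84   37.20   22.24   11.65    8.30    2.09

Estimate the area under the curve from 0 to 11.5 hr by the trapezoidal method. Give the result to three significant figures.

AUC = 183 mcg/mL·hr

Trapezoidal AUC_0→11.5:
  [0→2]: (0.00+39.84)/2 × 2 = 39.84
  [2→2.5]: (39.84+37.20)/2 × 0.5 = 19.26
  [2.5→4.5]: (37.20+22.24)/2 × 2 = 59.44
  [4.5→6.5]: (22.24+11.65)/2 × 2 = 33.89
  [6.5→7.5]: (11.65+8.30)/2 × 1 = 9.975
  [7.5→11.5]: (8.30+2.09)/2 × 4 = 20.78
  Sum = 183.185 mcg/mL·hr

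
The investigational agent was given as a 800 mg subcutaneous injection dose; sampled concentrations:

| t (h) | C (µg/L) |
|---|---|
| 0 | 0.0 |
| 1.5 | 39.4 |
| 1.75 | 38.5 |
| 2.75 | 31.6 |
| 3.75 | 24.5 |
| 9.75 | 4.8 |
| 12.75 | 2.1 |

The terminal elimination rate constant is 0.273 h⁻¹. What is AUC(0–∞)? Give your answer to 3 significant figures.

AUC = 208 µg/L·h

Trapezoidal AUC_0→12.75:
  [0→1.5]: (0.0+39.4)/2 × 1.5 = 29.55
  [1.5→1.75]: (39.4+38.5)/2 × 0.25 = 9.7375
  [1.75→2.75]: (38.5+31.6)/2 × 1 = 35.05
  [2.75→3.75]: (31.6+24.5)/2 × 1 = 28.05
  [3.75→9.75]: (24.5+4.8)/2 × 6 = 87.9
  [9.75→12.75]: (4.8+2.1)/2 × 3 = 10.35
  Sum = 200.6375 µg/L·h
Extrapolated tail: C_last / k_e = 2.1 / 0.273 = 7.692
AUC_0→∞ = 200.6375 + 7.692 = 208.3295 µg/L·h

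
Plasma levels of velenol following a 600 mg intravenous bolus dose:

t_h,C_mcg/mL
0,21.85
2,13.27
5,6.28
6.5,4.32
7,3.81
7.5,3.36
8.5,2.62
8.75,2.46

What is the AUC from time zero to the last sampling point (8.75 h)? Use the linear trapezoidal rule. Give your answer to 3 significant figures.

Trapezoidal AUC_0→8.75:
  [0→2]: (21.85+13.27)/2 × 2 = 35.12
  [2→5]: (13.27+6.28)/2 × 3 = 29.325
  [5→6.5]: (6.28+4.32)/2 × 1.5 = 7.95
  [6.5→7]: (4.32+3.81)/2 × 0.5 = 2.0325
  [7→7.5]: (3.81+3.36)/2 × 0.5 = 1.7925
  [7.5→8.5]: (3.36+2.62)/2 × 1 = 2.99
  [8.5→8.75]: (2.62+2.46)/2 × 0.25 = 0.635
  Sum = 79.845 mcg/mL·h

AUC = 79.8 mcg/mL·h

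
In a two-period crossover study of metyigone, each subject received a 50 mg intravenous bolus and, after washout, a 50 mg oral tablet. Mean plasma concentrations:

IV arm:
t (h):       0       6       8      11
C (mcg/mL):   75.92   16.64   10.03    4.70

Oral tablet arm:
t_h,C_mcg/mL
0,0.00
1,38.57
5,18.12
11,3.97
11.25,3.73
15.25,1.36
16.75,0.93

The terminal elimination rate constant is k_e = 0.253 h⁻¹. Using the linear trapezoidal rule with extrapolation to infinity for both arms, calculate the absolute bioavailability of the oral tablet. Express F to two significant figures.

Trapezoidal AUC_0→11 (IV):
  [0→6]: (75.92+16.64)/2 × 6 = 277.68
  [6→8]: (16.64+10.03)/2 × 2 = 26.67
  [8→11]: (10.03+4.70)/2 × 3 = 22.095
  Sum = 326.445 mcg/mL·h
IV tail: 4.70/0.253 = 18.577; AUC_iv,0→∞ = 326.445 + 18.577 = 345.022 mcg/mL·h
Trapezoidal AUC_0→16.75 (oral tablet):
  [0→1]: (0.00+38.57)/2 × 1 = 19.285
  [1→5]: (38.57+18.12)/2 × 4 = 113.38
  [5→11]: (18.12+3.97)/2 × 6 = 66.27
  [11→11.25]: (3.97+3.73)/2 × 0.25 = 0.9625
  [11.25→15.25]: (3.73+1.36)/2 × 4 = 10.18
  [15.25→16.75]: (1.36+0.93)/2 × 1.5 = 1.7175
  Sum = 211.795 mcg/mL·h
oral tablet tail: 0.93/0.253 = 3.676; AUC_ev,0→∞ = 211.795 + 3.676 = 215.471 mcg/mL·h
F = (AUC_ev/D_ev)/(AUC_iv/D_iv) = (215.471/50)/(345.022/50) = 4.30942/6.90044 = 0.6245

F = 0.62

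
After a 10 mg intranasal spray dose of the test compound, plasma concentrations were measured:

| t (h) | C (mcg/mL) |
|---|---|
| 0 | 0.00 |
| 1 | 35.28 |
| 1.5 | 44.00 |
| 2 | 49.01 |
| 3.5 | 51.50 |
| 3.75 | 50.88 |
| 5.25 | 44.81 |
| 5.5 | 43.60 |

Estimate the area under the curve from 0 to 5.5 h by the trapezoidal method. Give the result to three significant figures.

AUC = 232 mcg/mL·h

Trapezoidal AUC_0→5.5:
  [0→1]: (0.00+35.28)/2 × 1 = 17.64
  [1→1.5]: (35.28+44.00)/2 × 0.5 = 19.82
  [1.5→2]: (44.00+49.01)/2 × 0.5 = 23.2525
  [2→3.5]: (49.01+51.50)/2 × 1.5 = 75.3825
  [3.5→3.75]: (51.50+50.88)/2 × 0.25 = 12.7975
  [3.75→5.25]: (50.88+44.81)/2 × 1.5 = 71.7675
  [5.25→5.5]: (44.81+43.60)/2 × 0.25 = 11.05125
  Sum = 231.71125 mcg/mL·h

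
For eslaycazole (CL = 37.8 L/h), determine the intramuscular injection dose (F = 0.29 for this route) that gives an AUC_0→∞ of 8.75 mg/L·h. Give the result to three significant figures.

Dose = 1140 mg

Dose = CL × AUC_0→∞ / F
     = 37.8 × 8.75 / 0.29 = 1140.52 mg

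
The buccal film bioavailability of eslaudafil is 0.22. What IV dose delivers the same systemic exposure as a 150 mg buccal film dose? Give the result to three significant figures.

Systemic exposure from an extravascular dose = F × D_ev, so the equivalent IV dose is F × D_ev.
D_iv = F × D_ev = 0.22 × 150 = 33 mg

D_iv = 33.0 mg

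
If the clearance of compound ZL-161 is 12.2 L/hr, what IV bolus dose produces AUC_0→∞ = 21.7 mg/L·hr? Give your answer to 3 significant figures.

Dose_iv = CL × AUC_0→∞
     = 12.2 × 21.7 = 264.74 mg

Dose = 265 mg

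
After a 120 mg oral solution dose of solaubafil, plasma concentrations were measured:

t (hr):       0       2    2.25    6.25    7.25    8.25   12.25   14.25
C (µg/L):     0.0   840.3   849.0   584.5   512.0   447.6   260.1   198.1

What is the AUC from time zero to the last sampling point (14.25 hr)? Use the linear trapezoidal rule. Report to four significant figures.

AUC = 6820 µg/L·hr

Trapezoidal AUC_0→14.25:
  [0→2]: (0.0+840.3)/2 × 2 = 840.3
  [2→2.25]: (840.3+849.0)/2 × 0.25 = 211.1625
  [2.25→6.25]: (849.0+584.5)/2 × 4 = 2867.0
  [6.25→7.25]: (584.5+512.0)/2 × 1 = 548.25
  [7.25→8.25]: (512.0+447.6)/2 × 1 = 479.8
  [8.25→12.25]: (447.6+260.1)/2 × 4 = 1415.4
  [12.25→14.25]: (260.1+198.1)/2 × 2 = 458.2
  Sum = 6820.1125 µg/L·hr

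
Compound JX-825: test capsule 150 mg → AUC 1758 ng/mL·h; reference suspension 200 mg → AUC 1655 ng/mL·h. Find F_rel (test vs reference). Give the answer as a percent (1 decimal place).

F_rel = (AUC_test/D_test) / (AUC_ref/D_ref)
      = (1758/150) / (1655/200)
      = 11.72 / 8.275 = 1.4163 = 141.63%

F_rel = 141.6%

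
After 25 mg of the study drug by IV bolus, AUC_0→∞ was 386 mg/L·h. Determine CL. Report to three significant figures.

CL = 0.0648 L/h

CL = Dose_iv / AUC_0→∞
   = 25 / 386 = 0.0647668 L/h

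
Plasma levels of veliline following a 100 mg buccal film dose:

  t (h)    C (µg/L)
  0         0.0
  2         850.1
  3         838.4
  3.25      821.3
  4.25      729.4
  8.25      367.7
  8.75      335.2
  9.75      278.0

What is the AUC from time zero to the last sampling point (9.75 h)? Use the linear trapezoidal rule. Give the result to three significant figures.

Trapezoidal AUC_0→9.75:
  [0→2]: (0.0+850.1)/2 × 2 = 850.1
  [2→3]: (850.1+838.4)/2 × 1 = 844.25
  [3→3.25]: (838.4+821.3)/2 × 0.25 = 207.4625
  [3.25→4.25]: (821.3+729.4)/2 × 1 = 775.35
  [4.25→8.25]: (729.4+367.7)/2 × 4 = 2194.2
  [8.25→8.75]: (367.7+335.2)/2 × 0.5 = 175.725
  [8.75→9.75]: (335.2+278.0)/2 × 1 = 306.6
  Sum = 5353.6875 µg/L·h

AUC = 5350 µg/L·h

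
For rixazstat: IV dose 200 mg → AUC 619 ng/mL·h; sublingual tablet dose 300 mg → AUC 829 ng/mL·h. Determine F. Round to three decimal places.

F = (AUC_ev / D_ev) / (AUC_iv / D_iv)
  = (829/300) / (619/200)
  = 2.76333 / 3.095 = 0.8928

F = 0.893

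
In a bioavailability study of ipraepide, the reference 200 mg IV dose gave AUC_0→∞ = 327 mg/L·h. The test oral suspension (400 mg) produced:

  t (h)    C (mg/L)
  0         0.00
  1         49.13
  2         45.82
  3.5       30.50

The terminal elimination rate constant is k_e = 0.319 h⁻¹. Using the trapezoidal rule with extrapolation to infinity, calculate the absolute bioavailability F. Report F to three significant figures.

F = 0.344

Trapezoidal AUC_0→3.5 (oral suspension):
  [0→1]: (0.00+49.13)/2 × 1 = 24.565
  [1→2]: (49.13+45.82)/2 × 1 = 47.475
  [2→3.5]: (45.82+30.50)/2 × 1.5 = 57.24
  Sum = 129.28 mg/L·h
Tail: C_last/k_e = 30.50/0.319 = 95.611
AUC_0→∞ (oral suspension) = 129.28 + 95.611 = 224.891 mg/L·h
F = (AUC_ev/D_ev)/(AUC_iv/D_iv) = (224.891/400)/(327/200) = 0.5622275/1.635 = 0.3439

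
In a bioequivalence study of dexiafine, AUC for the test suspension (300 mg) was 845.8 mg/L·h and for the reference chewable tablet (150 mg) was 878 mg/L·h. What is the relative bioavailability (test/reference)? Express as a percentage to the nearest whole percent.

F_rel = 48%

F_rel = (AUC_test/D_test) / (AUC_ref/D_ref)
      = (845.8/300) / (878/150)
      = 2.81933 / 5.85333 = 0.4817 = 48.17%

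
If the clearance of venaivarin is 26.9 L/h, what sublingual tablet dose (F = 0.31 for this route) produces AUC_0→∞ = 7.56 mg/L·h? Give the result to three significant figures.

Dose = 656 mg

Dose = CL × AUC_0→∞ / F
     = 26.9 × 7.56 / 0.31 = 656.013 mg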